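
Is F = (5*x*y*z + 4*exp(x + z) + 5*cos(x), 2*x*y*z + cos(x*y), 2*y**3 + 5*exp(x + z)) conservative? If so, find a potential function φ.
No, ∇×F = (2*y*(-x + 3*y), 5*x*y - exp(x + z), -5*x*z + 2*y*z - y*sin(x*y)) ≠ 0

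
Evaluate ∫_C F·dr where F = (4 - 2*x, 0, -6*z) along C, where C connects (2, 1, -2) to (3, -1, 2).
-1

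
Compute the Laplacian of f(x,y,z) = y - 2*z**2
-4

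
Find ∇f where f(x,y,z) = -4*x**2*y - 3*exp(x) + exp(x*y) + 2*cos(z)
(-8*x*y + y*exp(x*y) - 3*exp(x), x*(-4*x + exp(x*y)), -2*sin(z))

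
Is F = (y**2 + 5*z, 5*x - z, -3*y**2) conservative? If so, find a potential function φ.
No, ∇×F = (1 - 6*y, 5, 5 - 2*y) ≠ 0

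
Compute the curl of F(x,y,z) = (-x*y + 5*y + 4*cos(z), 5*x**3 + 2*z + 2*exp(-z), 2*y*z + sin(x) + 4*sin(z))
(2*z - 2 + 2*exp(-z), -4*sin(z) - cos(x), 15*x**2 + x - 5)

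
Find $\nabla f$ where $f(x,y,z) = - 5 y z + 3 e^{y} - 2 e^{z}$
(0, -5*z + 3*exp(y), -5*y - 2*exp(z))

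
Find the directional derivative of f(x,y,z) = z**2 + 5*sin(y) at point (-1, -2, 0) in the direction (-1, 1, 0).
5*sqrt(2)*cos(2)/2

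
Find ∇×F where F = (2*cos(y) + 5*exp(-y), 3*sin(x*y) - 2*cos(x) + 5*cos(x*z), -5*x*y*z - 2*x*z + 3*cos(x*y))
(x*(-5*z - 3*sin(x*y) + 5*sin(x*z)), 5*y*z + 3*y*sin(x*y) + 2*z, 3*y*cos(x*y) - 5*z*sin(x*z) + 2*sin(x) + 2*sin(y) + 5*exp(-y))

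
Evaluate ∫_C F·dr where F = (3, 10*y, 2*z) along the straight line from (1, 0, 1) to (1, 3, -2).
48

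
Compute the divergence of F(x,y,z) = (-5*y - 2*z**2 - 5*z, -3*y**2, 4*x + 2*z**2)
-6*y + 4*z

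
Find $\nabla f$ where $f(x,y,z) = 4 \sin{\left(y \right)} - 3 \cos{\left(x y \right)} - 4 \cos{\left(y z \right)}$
(3*y*sin(x*y), 3*x*sin(x*y) + 4*z*sin(y*z) + 4*cos(y), 4*y*sin(y*z))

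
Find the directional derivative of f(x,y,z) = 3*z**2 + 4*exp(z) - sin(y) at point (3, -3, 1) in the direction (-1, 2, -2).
-8*E/3 - 4 - 2*cos(3)/3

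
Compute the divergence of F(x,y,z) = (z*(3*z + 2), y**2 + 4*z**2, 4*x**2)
2*y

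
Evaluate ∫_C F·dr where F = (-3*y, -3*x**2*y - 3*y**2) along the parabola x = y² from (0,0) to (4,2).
-56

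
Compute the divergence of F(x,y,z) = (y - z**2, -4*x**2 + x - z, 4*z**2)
8*z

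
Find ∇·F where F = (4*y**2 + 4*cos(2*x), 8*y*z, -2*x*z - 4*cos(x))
-2*x + 8*z - 8*sin(2*x)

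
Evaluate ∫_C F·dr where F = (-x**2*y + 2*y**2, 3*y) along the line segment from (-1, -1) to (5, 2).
-81/2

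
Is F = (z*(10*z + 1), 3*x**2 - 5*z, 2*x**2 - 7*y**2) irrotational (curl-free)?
No, ∇×F = (5 - 14*y, -4*x + 20*z + 1, 6*x)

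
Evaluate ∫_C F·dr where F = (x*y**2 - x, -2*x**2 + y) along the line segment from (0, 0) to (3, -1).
17/4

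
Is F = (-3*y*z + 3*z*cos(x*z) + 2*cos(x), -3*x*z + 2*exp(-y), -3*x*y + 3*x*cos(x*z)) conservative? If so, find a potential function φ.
Yes, F is conservative. φ = -3*x*y*z + 2*sin(x) + 3*sin(x*z) - 2*exp(-y)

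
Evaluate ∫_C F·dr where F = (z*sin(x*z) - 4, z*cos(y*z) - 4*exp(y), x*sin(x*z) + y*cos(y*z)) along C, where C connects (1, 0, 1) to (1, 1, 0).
-4*E + cos(1) + 3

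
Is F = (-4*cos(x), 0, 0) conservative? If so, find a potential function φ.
Yes, F is conservative. φ = -4*sin(x)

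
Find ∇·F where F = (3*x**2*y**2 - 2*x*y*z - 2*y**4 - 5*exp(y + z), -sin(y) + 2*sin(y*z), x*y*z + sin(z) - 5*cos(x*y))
6*x*y**2 + x*y - 2*y*z + 2*z*cos(y*z) - cos(y) + cos(z)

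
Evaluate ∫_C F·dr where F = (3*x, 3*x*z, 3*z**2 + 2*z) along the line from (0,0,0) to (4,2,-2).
4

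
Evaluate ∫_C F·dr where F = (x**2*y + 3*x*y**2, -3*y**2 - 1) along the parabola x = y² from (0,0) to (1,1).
-5/7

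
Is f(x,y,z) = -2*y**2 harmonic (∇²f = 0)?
No, ∇²f = -4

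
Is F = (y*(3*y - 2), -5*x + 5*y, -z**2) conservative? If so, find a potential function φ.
No, ∇×F = (0, 0, -6*y - 3) ≠ 0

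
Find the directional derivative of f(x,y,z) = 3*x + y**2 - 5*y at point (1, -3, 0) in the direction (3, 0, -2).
9*sqrt(13)/13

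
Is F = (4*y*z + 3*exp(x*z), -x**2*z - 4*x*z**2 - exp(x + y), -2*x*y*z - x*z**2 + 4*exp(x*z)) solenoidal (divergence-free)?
No, ∇·F = -2*x*y - 2*x*z + 4*x*exp(x*z) + 3*z*exp(x*z) - exp(x + y)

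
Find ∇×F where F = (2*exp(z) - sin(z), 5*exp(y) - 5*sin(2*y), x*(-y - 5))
(-x, y + 2*exp(z) - cos(z) + 5, 0)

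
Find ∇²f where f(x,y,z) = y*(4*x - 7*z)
0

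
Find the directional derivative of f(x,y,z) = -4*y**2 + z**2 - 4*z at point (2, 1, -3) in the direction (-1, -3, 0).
12*sqrt(10)/5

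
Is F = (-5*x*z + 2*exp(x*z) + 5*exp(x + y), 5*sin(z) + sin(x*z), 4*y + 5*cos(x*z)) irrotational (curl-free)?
No, ∇×F = (-x*cos(x*z) - 5*cos(z) + 4, 2*x*exp(x*z) - 5*x + 5*z*sin(x*z), z*cos(x*z) - 5*exp(x + y))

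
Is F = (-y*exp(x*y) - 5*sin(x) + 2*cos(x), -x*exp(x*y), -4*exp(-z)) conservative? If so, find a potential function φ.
Yes, F is conservative. φ = -exp(x*y) + 2*sin(x) + 5*cos(x) + 4*exp(-z)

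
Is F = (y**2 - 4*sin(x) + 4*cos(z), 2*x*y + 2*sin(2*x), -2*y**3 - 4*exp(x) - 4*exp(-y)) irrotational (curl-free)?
No, ∇×F = (-6*y**2 + 4*exp(-y), 4*exp(x) - 4*sin(z), 4*cos(2*x))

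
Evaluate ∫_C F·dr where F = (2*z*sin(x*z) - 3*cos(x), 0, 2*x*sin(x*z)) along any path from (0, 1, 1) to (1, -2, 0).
-3*sin(1)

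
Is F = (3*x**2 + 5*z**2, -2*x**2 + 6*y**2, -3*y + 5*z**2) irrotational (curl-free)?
No, ∇×F = (-3, 10*z, -4*x)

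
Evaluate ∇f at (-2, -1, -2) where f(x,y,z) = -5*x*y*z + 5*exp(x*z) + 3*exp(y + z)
(-10*exp(4) - 10, -20 + 3*exp(-3), -10*exp(4) - 10 + 3*exp(-3))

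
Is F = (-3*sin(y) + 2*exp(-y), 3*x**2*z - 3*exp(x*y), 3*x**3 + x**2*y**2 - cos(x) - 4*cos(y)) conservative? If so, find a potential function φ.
No, ∇×F = (2*x**2*y - 3*x**2 + 4*sin(y), -9*x**2 - 2*x*y**2 - sin(x), 6*x*z - 3*y*exp(x*y) + 3*cos(y) + 2*exp(-y)) ≠ 0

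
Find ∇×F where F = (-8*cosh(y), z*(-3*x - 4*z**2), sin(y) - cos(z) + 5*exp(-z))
(3*x + 12*z**2 + cos(y), 0, -3*z + 8*sinh(y))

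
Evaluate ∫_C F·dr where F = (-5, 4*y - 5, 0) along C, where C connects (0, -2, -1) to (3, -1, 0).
-26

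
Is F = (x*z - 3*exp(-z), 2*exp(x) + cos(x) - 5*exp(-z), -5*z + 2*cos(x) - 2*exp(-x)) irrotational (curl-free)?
No, ∇×F = (-5*exp(-z), x + 2*sin(x) + 3*exp(-z) - 2*exp(-x), 2*exp(x) - sin(x))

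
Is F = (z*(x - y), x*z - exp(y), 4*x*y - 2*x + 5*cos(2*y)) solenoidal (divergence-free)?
No, ∇·F = z - exp(y)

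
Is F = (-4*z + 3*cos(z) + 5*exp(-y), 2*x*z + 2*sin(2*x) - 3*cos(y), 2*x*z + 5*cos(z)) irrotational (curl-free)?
No, ∇×F = (-2*x, -2*z - 3*sin(z) - 4, 2*z + 4*cos(2*x) + 5*exp(-y))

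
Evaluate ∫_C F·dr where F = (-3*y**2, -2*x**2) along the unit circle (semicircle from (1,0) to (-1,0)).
4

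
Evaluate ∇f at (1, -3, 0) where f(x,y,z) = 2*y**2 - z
(0, -12, -1)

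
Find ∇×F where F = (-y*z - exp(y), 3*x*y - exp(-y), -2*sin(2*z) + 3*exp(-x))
(0, -y + 3*exp(-x), 3*y + z + exp(y))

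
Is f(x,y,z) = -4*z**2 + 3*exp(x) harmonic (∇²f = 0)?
No, ∇²f = 3*exp(x) - 8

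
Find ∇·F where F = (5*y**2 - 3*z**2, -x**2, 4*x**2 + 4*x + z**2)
2*z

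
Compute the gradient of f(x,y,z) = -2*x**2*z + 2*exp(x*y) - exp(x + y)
(-4*x*z + 2*y*exp(x*y) - exp(x + y), 2*x*exp(x*y) - exp(x + y), -2*x**2)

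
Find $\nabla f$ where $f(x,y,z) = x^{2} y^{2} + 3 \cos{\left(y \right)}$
(2*x*y**2, 2*x**2*y - 3*sin(y), 0)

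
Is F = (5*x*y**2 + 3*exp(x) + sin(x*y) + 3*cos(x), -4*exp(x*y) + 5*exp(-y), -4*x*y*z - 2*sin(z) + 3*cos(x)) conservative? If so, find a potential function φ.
No, ∇×F = (-4*x*z, 4*y*z + 3*sin(x), -10*x*y - x*cos(x*y) - 4*y*exp(x*y)) ≠ 0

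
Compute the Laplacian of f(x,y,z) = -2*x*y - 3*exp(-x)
-3*exp(-x)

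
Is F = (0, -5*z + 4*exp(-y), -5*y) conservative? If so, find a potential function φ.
Yes, F is conservative. φ = -5*y*z - 4*exp(-y)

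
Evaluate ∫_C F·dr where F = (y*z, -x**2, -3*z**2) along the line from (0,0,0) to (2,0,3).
-27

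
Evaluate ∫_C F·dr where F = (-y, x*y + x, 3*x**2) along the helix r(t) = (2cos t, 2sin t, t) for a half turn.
16/3 + 10*pi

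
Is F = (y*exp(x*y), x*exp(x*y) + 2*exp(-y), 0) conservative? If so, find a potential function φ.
Yes, F is conservative. φ = exp(x*y) - 2*exp(-y)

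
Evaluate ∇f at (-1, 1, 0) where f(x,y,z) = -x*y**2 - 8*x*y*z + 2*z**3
(-1, 2, 8)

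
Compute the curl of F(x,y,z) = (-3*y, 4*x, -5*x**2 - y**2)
(-2*y, 10*x, 7)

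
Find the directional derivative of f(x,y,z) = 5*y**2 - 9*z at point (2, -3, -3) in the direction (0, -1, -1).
39*sqrt(2)/2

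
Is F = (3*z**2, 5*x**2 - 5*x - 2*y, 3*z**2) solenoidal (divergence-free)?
No, ∇·F = 6*z - 2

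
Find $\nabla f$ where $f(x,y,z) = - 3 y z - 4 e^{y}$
(0, -3*z - 4*exp(y), -3*y)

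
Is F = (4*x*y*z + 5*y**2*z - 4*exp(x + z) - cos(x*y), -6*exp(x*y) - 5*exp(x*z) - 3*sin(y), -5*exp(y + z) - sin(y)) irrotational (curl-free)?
No, ∇×F = (5*x*exp(x*z) - 5*exp(y + z) - cos(y), 4*x*y + 5*y**2 - 4*exp(x + z), -4*x*z - x*sin(x*y) - 10*y*z - 6*y*exp(x*y) - 5*z*exp(x*z))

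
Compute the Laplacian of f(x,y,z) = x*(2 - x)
-2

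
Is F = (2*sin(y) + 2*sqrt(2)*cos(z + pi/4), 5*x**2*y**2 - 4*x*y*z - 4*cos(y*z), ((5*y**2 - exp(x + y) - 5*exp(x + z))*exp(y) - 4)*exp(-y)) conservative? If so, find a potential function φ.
No, ∇×F = (4*x*y - 4*y*sin(y*z) + 10*y - exp(x + y) + 4*exp(-y), exp(x + y) + 5*exp(x + z) - 2*sqrt(2)*sin(z + pi/4), 10*x*y**2 - 4*y*z - 2*cos(y)) ≠ 0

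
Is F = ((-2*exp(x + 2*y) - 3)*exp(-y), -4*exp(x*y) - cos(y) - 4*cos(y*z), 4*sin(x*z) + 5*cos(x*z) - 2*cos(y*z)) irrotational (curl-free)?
No, ∇×F = ((-4*y + 2*z)*sin(y*z), z*(5*sin(x*z) - 4*cos(x*z)), -4*y*exp(x*y) + 2*exp(x + y) - 3*exp(-y))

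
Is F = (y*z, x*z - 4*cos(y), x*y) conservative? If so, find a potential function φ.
Yes, F is conservative. φ = x*y*z - 4*sin(y)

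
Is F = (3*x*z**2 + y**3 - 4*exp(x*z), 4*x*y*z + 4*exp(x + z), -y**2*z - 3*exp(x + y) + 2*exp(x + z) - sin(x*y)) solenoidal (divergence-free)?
No, ∇·F = 4*x*z - y**2 + 3*z**2 - 4*z*exp(x*z) + 2*exp(x + z)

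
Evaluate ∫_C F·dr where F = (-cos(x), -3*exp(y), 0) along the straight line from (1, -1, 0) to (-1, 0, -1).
-3 + 3*exp(-1) + 2*sin(1)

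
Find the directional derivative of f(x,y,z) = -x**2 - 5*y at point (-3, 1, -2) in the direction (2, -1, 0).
17*sqrt(5)/5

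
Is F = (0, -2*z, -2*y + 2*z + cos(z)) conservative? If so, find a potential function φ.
Yes, F is conservative. φ = -2*y*z + z**2 + sin(z)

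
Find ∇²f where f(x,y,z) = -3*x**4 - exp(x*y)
-x**2*exp(x*y) - 36*x**2 - y**2*exp(x*y)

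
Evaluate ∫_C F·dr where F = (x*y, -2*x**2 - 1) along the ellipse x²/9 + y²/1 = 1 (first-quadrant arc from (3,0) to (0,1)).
-16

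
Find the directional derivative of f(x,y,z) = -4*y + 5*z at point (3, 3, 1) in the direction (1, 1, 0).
-2*sqrt(2)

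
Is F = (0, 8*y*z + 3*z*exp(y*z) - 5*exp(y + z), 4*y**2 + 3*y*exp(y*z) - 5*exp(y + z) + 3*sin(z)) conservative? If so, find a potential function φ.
Yes, F is conservative. φ = 4*y**2*z + 3*exp(y*z) - 5*exp(y + z) - 3*cos(z)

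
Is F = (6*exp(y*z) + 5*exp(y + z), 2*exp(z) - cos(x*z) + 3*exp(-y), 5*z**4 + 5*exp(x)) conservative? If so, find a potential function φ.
No, ∇×F = (-x*sin(x*z) - 2*exp(z), 6*y*exp(y*z) - 5*exp(x) + 5*exp(y + z), -6*z*exp(y*z) + z*sin(x*z) - 5*exp(y + z)) ≠ 0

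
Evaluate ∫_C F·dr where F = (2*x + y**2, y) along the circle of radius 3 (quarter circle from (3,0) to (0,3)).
-45/2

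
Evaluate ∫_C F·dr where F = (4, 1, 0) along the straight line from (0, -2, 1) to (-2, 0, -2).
-6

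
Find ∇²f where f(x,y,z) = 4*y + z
0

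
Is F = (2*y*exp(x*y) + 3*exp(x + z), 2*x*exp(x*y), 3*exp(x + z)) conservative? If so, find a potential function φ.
Yes, F is conservative. φ = 2*exp(x*y) + 3*exp(x + z)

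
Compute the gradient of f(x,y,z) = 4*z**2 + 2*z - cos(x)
(sin(x), 0, 8*z + 2)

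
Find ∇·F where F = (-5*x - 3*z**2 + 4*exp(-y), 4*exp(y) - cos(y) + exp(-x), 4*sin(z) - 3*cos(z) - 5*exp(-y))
4*exp(y) + sin(y) + 3*sin(z) + 4*cos(z) - 5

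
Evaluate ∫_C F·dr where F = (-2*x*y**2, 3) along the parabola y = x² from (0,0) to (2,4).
-28/3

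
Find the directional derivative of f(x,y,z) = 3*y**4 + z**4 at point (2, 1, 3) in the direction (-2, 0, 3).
324*sqrt(13)/13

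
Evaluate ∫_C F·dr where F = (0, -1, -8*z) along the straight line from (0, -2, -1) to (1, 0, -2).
-14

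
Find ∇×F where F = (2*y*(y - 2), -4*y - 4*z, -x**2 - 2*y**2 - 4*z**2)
(4 - 4*y, 2*x, 4 - 4*y)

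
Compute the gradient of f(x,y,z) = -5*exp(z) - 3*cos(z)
(0, 0, -5*exp(z) + 3*sin(z))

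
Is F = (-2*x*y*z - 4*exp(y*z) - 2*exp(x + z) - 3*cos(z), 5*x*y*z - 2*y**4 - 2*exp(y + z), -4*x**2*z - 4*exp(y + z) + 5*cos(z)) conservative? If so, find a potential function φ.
No, ∇×F = (-5*x*y - 2*exp(y + z), -2*x*y + 8*x*z - 4*y*exp(y*z) - 2*exp(x + z) + 3*sin(z), z*(2*x + 5*y + 4*exp(y*z))) ≠ 0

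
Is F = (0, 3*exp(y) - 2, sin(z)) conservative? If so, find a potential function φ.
Yes, F is conservative. φ = -2*y + 3*exp(y) - cos(z)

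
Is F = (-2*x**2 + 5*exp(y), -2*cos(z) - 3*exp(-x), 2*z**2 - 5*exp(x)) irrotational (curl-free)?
No, ∇×F = (-2*sin(z), 5*exp(x), -5*exp(y) + 3*exp(-x))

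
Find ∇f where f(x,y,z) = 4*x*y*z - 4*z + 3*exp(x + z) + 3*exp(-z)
(4*y*z + 3*exp(x + z), 4*x*z, 4*x*y + 3*exp(x + z) - 4 - 3*exp(-z))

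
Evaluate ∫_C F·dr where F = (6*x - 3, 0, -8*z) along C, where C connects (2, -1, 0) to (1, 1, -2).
-22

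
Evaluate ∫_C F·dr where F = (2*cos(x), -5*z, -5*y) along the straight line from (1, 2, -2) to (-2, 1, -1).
-15 - 2*sin(2) - 2*sin(1)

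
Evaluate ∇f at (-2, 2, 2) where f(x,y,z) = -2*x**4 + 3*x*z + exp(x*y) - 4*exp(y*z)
(2*exp(-4) + 70, 2*(-4*exp(8) - 1)*exp(-4), -8*exp(4) - 6)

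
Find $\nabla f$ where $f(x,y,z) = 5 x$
(5, 0, 0)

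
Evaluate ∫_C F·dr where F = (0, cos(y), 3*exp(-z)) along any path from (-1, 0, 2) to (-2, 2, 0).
-3 + 3*exp(-2) + sin(2)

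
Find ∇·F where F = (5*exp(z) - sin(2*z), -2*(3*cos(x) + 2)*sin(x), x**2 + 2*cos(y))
0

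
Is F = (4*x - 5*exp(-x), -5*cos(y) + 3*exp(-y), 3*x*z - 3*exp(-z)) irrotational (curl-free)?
No, ∇×F = (0, -3*z, 0)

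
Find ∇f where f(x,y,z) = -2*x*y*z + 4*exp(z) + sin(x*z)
(z*(-2*y + cos(x*z)), -2*x*z, -2*x*y + x*cos(x*z) + 4*exp(z))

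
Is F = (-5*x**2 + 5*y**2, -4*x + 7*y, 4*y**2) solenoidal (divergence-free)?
No, ∇·F = 7 - 10*x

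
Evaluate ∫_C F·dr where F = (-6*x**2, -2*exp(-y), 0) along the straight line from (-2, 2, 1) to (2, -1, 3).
-32 - 2*exp(-2) + 2*E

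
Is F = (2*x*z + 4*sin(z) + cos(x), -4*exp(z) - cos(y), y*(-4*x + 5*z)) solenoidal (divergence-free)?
No, ∇·F = 5*y + 2*z - sin(x) + sin(y)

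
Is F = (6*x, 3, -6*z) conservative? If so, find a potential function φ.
Yes, F is conservative. φ = 3*x**2 + 3*y - 3*z**2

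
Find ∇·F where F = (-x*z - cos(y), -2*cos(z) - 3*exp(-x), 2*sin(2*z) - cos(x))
-z + 4*cos(2*z)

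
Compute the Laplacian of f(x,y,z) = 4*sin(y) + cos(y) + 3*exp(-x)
-4*sin(y) - cos(y) + 3*exp(-x)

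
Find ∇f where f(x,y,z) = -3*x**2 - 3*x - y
(-6*x - 3, -1, 0)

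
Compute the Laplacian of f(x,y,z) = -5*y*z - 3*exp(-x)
-3*exp(-x)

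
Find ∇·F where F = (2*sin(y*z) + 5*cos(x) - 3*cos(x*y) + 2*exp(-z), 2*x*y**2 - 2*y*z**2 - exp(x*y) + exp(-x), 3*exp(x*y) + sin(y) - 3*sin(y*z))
4*x*y - x*exp(x*y) + 3*y*sin(x*y) - 3*y*cos(y*z) - 2*z**2 - 5*sin(x)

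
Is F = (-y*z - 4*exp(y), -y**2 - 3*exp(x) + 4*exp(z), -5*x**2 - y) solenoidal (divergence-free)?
No, ∇·F = -2*y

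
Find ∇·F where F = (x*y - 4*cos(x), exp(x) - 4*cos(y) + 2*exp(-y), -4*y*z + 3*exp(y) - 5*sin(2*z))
-3*y + 4*sin(x) + 4*sin(y) - 10*cos(2*z) - 2*exp(-y)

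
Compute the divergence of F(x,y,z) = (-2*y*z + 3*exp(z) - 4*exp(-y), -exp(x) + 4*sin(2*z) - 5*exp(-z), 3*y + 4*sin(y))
0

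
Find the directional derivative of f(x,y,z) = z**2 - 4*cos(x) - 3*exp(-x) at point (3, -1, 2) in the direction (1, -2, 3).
sqrt(14)*(3 + 4*exp(3)*sin(3) + 12*exp(3))*exp(-3)/14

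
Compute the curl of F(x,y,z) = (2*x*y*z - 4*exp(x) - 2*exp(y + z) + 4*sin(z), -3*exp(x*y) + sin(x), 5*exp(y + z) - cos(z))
(5*exp(y + z), 2*x*y - 2*exp(y + z) + 4*cos(z), -2*x*z - 3*y*exp(x*y) + 2*exp(y + z) + cos(x))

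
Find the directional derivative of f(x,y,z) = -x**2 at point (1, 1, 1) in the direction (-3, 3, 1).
6*sqrt(19)/19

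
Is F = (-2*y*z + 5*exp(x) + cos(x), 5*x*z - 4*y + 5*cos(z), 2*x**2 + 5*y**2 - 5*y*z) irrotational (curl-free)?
No, ∇×F = (-5*x + 10*y - 5*z + 5*sin(z), -4*x - 2*y, 7*z)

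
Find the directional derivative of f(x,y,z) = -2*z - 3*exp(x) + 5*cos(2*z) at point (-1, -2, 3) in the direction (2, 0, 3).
-6*sqrt(13)*(5*E*sin(6) + 1 + E)*exp(-1)/13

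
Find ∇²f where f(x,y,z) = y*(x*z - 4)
0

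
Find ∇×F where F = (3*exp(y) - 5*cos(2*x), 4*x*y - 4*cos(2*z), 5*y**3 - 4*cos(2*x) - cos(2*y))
(15*y**2 + 2*sin(2*y) - 8*sin(2*z), -8*sin(2*x), 4*y - 3*exp(y))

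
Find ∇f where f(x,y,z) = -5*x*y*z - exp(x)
(-5*y*z - exp(x), -5*x*z, -5*x*y)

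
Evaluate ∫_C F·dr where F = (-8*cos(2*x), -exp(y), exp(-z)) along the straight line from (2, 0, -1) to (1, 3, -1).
-exp(3) - 4*sin(2) + 4*sin(4) + 1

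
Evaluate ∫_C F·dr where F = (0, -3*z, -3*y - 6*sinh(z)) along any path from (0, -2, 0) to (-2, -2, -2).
-12*cosh(1)**2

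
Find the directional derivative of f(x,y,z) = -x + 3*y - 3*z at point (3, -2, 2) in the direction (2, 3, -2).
13*sqrt(17)/17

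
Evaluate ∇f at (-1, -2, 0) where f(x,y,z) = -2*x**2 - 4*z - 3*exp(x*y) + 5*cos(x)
(4 + 5*sin(1) + 6*exp(2), 3*exp(2), -4)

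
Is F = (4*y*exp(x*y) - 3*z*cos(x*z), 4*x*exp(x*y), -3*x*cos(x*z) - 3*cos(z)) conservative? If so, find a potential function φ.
Yes, F is conservative. φ = 4*exp(x*y) - 3*sin(z) - 3*sin(x*z)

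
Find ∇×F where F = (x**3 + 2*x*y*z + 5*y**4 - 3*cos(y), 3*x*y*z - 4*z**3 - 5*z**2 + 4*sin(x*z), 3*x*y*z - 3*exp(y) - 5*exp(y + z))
(-3*x*y + 3*x*z - 4*x*cos(x*z) + 12*z**2 + 10*z - 3*exp(y) - 5*exp(y + z), y*(2*x - 3*z), -2*x*z - 20*y**3 + 3*y*z + 4*z*cos(x*z) - 3*sin(y))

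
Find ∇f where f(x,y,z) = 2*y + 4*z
(0, 2, 4)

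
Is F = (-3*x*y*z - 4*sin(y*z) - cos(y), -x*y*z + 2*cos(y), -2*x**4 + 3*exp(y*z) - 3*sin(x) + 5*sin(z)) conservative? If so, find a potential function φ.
No, ∇×F = (x*y + 3*z*exp(y*z), 8*x**3 - 3*x*y - 4*y*cos(y*z) + 3*cos(x), 3*x*z - y*z + 4*z*cos(y*z) - sin(y)) ≠ 0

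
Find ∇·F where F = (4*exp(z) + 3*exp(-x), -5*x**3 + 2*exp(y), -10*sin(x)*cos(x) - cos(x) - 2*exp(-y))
2*exp(y) - 3*exp(-x)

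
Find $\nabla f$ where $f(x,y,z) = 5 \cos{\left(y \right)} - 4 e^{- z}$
(0, -5*sin(y), 4*exp(-z))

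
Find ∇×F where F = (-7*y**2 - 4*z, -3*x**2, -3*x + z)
(0, -1, -6*x + 14*y)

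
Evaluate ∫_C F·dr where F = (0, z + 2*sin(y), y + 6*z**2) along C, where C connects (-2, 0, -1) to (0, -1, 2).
18 - 2*cos(1)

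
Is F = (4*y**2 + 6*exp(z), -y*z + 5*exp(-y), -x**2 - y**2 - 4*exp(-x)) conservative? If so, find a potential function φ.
No, ∇×F = (-y, 2*x + 6*exp(z) - 4*exp(-x), -8*y) ≠ 0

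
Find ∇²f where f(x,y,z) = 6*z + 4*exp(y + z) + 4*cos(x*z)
-4*x**2*cos(x*z) - 4*z**2*cos(x*z) + 8*exp(y + z)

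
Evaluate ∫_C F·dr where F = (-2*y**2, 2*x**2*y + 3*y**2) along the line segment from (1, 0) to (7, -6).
612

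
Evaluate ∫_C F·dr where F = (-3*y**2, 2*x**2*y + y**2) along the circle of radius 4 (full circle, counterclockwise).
0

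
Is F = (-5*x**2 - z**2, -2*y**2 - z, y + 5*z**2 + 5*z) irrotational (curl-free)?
No, ∇×F = (2, -2*z, 0)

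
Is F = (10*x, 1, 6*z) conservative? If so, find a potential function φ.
Yes, F is conservative. φ = 5*x**2 + y + 3*z**2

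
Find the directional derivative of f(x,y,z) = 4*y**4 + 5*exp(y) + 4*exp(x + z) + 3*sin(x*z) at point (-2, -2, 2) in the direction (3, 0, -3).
6*sqrt(2)*cos(4)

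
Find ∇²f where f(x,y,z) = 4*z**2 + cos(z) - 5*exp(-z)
-cos(z) + 8 - 5*exp(-z)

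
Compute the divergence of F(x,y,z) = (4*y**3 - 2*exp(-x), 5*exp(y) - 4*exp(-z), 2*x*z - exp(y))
2*x + 5*exp(y) + 2*exp(-x)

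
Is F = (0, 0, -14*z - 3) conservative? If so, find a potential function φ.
Yes, F is conservative. φ = z*(-7*z - 3)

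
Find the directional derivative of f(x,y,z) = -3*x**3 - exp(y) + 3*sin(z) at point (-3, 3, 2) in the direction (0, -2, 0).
exp(3)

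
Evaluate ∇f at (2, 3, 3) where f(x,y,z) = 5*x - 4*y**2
(5, -24, 0)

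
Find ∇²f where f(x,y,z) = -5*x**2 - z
-10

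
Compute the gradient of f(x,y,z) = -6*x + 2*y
(-6, 2, 0)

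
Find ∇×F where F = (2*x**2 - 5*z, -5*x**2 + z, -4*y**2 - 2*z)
(-8*y - 1, -5, -10*x)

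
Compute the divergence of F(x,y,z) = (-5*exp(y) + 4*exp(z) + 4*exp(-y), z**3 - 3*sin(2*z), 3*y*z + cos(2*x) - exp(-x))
3*y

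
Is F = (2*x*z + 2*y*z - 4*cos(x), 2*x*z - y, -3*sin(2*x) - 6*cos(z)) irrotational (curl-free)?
No, ∇×F = (-2*x, 2*x + 2*y + 6*cos(2*x), 0)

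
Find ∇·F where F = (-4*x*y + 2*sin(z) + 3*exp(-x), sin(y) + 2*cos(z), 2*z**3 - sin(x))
-4*y + 6*z**2 + cos(y) - 3*exp(-x)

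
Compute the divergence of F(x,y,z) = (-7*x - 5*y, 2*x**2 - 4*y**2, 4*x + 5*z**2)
-8*y + 10*z - 7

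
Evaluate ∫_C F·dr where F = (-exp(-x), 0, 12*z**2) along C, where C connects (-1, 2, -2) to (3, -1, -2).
(1 - exp(4))*exp(-3)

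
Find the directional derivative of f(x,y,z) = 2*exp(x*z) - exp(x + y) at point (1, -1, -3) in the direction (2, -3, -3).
sqrt(22)*(-18 + exp(3))*exp(-3)/22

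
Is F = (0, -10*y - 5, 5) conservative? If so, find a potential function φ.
Yes, F is conservative. φ = -5*y**2 - 5*y + 5*z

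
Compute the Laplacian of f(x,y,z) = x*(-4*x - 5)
-8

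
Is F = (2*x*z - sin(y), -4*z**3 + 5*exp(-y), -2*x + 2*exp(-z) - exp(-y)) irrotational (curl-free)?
No, ∇×F = (12*z**2 + exp(-y), 2*x + 2, cos(y))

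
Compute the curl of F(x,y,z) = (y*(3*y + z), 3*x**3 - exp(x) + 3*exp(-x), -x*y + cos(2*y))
(-x - 2*sin(2*y), 2*y, 9*x**2 - 6*y - z - exp(x) - 3*exp(-x))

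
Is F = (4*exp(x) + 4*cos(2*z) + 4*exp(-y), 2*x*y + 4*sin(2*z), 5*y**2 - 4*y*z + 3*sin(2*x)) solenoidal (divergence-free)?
No, ∇·F = 2*x - 4*y + 4*exp(x)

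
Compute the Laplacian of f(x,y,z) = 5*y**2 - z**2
8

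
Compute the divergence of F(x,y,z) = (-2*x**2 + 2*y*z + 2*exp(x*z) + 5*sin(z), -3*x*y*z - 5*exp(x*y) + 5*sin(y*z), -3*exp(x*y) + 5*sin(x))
-3*x*z - 5*x*exp(x*y) - 4*x + 2*z*exp(x*z) + 5*z*cos(y*z)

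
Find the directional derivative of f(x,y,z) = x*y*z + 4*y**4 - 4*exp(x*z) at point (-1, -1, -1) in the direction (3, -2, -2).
sqrt(17)*(4*E + 31)/17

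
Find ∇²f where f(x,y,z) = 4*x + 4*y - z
0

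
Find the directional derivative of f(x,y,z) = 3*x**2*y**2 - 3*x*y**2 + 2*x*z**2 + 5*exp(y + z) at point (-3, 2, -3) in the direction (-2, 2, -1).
5*exp(-1)/3 + 128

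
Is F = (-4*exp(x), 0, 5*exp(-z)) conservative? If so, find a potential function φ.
Yes, F is conservative. φ = -4*exp(x) - 5*exp(-z)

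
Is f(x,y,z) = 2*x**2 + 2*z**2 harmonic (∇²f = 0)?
No, ∇²f = 8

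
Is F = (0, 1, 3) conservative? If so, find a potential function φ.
Yes, F is conservative. φ = y + 3*z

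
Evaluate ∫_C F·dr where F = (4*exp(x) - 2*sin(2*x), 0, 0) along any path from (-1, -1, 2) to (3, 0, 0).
-4*exp(-1) - cos(2) + cos(6) + 4*exp(3)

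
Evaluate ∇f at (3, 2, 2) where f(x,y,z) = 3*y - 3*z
(0, 3, -3)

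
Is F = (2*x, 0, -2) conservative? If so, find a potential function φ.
Yes, F is conservative. φ = x**2 - 2*z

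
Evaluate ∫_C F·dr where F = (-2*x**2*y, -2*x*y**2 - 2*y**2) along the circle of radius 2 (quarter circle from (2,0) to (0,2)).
-16/3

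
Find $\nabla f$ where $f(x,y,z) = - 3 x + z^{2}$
(-3, 0, 2*z)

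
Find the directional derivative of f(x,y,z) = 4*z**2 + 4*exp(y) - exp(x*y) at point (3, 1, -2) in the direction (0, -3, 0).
E*(-4 + 3*exp(2))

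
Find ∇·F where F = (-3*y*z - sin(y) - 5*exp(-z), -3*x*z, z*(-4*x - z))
-4*x - 2*z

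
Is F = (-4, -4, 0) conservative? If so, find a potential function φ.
Yes, F is conservative. φ = -4*x - 4*y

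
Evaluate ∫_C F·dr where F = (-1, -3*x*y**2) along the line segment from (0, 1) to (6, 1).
-6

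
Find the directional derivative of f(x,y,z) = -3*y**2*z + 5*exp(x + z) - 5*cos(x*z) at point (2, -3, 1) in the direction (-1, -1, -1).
sqrt(3)*(-10*exp(3) - 15*sin(2) + 9)/3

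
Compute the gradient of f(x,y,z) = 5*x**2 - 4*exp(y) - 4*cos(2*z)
(10*x, -4*exp(y), 8*sin(2*z))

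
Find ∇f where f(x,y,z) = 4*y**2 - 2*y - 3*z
(0, 8*y - 2, -3)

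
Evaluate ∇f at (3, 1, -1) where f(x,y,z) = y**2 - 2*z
(0, 2, -2)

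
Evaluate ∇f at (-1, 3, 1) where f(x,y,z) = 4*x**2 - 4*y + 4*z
(-8, -4, 4)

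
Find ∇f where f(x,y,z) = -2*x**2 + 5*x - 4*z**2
(5 - 4*x, 0, -8*z)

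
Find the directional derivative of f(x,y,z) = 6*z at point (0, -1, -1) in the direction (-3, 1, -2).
-6*sqrt(14)/7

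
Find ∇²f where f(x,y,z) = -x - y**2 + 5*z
-2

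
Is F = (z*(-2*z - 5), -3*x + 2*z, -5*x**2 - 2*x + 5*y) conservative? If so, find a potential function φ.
No, ∇×F = (3, 10*x - 4*z - 3, -3) ≠ 0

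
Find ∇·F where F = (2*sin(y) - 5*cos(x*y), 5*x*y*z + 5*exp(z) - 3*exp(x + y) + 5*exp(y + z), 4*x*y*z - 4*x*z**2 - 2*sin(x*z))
4*x*y - 3*x*z - 2*x*cos(x*z) + 5*y*sin(x*y) - 3*exp(x + y) + 5*exp(y + z)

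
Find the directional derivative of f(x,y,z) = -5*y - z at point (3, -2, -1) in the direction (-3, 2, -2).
-8*sqrt(17)/17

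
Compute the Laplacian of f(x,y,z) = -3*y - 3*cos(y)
3*cos(y)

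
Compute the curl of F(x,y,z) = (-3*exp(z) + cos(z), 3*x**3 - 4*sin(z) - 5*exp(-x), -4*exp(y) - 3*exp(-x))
(-4*exp(y) + 4*cos(z), -3*exp(z) - sin(z) - 3*exp(-x), 9*x**2 + 5*exp(-x))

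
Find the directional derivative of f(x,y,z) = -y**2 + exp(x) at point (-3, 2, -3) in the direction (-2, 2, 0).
sqrt(2)*(-4*exp(3) - 1)*exp(-3)/2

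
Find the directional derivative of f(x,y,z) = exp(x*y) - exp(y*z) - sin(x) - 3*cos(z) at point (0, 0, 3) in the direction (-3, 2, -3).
-3*sqrt(22)*(3*sin(3) + 1)/22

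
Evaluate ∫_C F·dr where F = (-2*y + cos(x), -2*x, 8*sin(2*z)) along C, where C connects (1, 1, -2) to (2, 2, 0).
-10 + 4*cos(4) - sin(1) + sin(2)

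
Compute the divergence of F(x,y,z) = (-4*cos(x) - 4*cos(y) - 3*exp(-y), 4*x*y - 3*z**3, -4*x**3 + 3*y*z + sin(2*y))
4*x + 3*y + 4*sin(x)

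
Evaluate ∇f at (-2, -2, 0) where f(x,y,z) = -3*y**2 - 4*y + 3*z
(0, 8, 3)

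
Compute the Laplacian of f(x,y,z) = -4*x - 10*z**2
-20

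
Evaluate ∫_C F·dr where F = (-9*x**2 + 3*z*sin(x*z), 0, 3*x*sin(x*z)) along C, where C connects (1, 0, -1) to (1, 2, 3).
3*cos(1) - 3*cos(3)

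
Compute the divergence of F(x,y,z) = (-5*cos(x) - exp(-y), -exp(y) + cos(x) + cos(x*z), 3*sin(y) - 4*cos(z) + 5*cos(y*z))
-5*y*sin(y*z) - exp(y) + 5*sin(x) + 4*sin(z)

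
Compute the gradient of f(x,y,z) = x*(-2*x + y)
(-4*x + y, x, 0)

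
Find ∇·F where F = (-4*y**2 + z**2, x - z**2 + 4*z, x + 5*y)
0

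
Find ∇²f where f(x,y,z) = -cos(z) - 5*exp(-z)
cos(z) - 5*exp(-z)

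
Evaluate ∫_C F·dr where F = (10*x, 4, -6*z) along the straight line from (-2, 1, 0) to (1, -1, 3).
-50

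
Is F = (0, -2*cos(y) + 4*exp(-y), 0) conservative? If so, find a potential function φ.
Yes, F is conservative. φ = -2*sin(y) - 4*exp(-y)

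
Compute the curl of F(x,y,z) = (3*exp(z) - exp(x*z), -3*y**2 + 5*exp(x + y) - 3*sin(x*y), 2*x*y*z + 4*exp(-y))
(2*x*z - 4*exp(-y), -x*exp(x*z) - 2*y*z + 3*exp(z), -3*y*cos(x*y) + 5*exp(x + y))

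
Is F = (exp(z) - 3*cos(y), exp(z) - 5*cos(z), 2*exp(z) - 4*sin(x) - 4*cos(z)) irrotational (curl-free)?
No, ∇×F = (-exp(z) - 5*sin(z), exp(z) + 4*cos(x), -3*sin(y))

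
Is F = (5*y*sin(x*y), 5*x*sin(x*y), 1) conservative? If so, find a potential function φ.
Yes, F is conservative. φ = z - 5*cos(x*y)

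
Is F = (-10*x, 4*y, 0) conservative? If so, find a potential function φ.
Yes, F is conservative. φ = -5*x**2 + 2*y**2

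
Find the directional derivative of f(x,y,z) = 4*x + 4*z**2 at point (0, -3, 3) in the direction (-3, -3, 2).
18*sqrt(22)/11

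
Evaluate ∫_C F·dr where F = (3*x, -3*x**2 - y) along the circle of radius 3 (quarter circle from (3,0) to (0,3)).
-72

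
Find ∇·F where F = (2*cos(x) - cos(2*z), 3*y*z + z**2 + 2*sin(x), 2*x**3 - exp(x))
3*z - 2*sin(x)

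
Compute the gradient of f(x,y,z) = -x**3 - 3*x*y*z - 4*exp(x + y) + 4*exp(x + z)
(-3*x**2 - 3*y*z - 4*exp(x + y) + 4*exp(x + z), -3*x*z - 4*exp(x + y), -3*x*y + 4*exp(x + z))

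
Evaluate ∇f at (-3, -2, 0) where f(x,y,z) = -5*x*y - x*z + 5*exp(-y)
(10, 15 - 5*exp(2), 3)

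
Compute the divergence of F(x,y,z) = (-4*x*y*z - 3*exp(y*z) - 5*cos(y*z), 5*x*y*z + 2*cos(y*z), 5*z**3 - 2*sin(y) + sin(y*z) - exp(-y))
5*x*z - 4*y*z + y*cos(y*z) + 15*z**2 - 2*z*sin(y*z)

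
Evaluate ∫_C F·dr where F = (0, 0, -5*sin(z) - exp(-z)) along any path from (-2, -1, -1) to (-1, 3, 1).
-2*sinh(1)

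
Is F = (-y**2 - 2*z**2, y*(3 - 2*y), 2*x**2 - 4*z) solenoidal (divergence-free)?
No, ∇·F = -4*y - 1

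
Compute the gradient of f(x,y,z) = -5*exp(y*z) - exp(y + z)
(0, -5*z*exp(y*z) - exp(y + z), -5*y*exp(y*z) - exp(y + z))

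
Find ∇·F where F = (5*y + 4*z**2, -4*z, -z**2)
-2*z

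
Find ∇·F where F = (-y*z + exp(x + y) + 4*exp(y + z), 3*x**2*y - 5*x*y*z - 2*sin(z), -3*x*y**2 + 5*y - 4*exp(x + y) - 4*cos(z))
3*x**2 - 5*x*z + exp(x + y) + 4*sin(z)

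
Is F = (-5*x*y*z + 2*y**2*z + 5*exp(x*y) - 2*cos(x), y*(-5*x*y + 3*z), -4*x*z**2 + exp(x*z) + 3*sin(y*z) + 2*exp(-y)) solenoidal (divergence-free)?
No, ∇·F = -10*x*y - 8*x*z + x*exp(x*z) - 5*y*z + 5*y*exp(x*y) + 3*y*cos(y*z) + 3*z + 2*sin(x)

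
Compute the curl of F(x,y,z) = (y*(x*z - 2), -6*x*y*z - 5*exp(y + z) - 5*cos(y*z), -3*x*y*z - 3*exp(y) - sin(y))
(6*x*y - 3*x*z - 5*y*sin(y*z) - 3*exp(y) + 5*exp(y + z) - cos(y), y*(x + 3*z), -x*z - 6*y*z + 2)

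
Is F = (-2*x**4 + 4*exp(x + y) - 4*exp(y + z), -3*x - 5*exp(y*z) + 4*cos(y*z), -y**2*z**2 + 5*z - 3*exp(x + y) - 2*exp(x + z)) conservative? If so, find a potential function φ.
No, ∇×F = (-2*y*z**2 + 5*y*exp(y*z) + 4*y*sin(y*z) - 3*exp(x + y), 3*exp(x + y) + 2*exp(x + z) - 4*exp(y + z), -4*exp(x + y) + 4*exp(y + z) - 3) ≠ 0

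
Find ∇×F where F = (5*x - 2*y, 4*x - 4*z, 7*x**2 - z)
(4, -14*x, 6)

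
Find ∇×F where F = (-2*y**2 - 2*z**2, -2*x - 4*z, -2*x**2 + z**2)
(4, 4*x - 4*z, 4*y - 2)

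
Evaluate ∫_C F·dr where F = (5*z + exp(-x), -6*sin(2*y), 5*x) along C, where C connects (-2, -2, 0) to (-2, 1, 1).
-10 + 3*cos(2) - 3*cos(4)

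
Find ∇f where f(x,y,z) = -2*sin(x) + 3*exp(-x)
(-2*cos(x) - 3*exp(-x), 0, 0)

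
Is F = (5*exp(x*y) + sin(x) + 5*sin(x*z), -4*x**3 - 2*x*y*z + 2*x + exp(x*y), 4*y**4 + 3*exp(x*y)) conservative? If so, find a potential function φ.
No, ∇×F = (2*x*y + 3*x*exp(x*y) + 16*y**3, 5*x*cos(x*z) - 3*y*exp(x*y), -12*x**2 - 5*x*exp(x*y) - 2*y*z + y*exp(x*y) + 2) ≠ 0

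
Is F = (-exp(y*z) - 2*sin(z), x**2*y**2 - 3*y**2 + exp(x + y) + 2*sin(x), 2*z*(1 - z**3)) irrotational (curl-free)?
No, ∇×F = (0, -y*exp(y*z) - 2*cos(z), 2*x*y**2 + z*exp(y*z) + exp(x + y) + 2*cos(x))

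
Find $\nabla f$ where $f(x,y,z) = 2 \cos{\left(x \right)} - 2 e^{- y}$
(-2*sin(x), 2*exp(-y), 0)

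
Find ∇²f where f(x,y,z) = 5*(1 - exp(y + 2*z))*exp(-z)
5*(1 - 2*exp(y + 2*z))*exp(-z)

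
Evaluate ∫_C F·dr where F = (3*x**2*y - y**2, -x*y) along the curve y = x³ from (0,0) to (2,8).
-288/7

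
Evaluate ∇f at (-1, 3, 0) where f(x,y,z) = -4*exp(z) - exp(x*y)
(-3*exp(-3), exp(-3), -4)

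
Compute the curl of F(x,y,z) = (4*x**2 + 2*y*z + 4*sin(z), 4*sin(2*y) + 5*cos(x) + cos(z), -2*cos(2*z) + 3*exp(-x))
(sin(z), 2*y + 4*cos(z) + 3*exp(-x), -2*z - 5*sin(x))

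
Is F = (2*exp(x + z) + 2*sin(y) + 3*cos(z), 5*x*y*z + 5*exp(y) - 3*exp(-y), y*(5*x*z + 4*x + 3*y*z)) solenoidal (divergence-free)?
No, ∇·F = ((5*x*z + y*(5*x + 3*y) + 5*exp(y) + 2*exp(x + z))*exp(y) + 3)*exp(-y)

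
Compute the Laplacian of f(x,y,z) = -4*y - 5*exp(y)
-5*exp(y)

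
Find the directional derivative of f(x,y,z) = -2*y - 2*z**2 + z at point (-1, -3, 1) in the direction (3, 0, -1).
3*sqrt(10)/10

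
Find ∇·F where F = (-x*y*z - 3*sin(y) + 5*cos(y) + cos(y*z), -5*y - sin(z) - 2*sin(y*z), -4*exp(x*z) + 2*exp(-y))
-4*x*exp(x*z) - y*z - 2*z*cos(y*z) - 5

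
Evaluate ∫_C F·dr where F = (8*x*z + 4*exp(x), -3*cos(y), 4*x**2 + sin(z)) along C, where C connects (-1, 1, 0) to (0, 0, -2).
-4*exp(-1) - cos(2) + 3*sin(1) + 5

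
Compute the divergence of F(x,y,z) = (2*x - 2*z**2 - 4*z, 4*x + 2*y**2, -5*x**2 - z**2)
4*y - 2*z + 2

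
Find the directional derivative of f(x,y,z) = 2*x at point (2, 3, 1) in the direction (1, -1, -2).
sqrt(6)/3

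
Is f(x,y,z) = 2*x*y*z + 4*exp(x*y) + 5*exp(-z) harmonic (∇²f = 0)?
No, ∇²f = (4*(x**2 + y**2)*exp(x*y + z) + 5)*exp(-z)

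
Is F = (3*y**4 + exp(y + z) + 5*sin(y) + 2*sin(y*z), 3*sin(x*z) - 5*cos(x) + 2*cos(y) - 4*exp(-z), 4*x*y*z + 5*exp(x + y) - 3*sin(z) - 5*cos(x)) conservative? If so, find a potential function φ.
No, ∇×F = (4*x*z - 3*x*cos(x*z) + 5*exp(x + y) - 4*exp(-z), -4*y*z + 2*y*cos(y*z) - 5*exp(x + y) + exp(y + z) - 5*sin(x), -12*y**3 + 3*z*cos(x*z) - 2*z*cos(y*z) - exp(y + z) + 5*sin(x) - 5*cos(y)) ≠ 0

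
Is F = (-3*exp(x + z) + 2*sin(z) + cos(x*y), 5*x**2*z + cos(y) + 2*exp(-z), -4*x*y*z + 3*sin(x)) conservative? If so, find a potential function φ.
No, ∇×F = (-5*x**2 - 4*x*z + 2*exp(-z), 4*y*z - 3*exp(x + z) - 3*cos(x) + 2*cos(z), x*(10*z + sin(x*y))) ≠ 0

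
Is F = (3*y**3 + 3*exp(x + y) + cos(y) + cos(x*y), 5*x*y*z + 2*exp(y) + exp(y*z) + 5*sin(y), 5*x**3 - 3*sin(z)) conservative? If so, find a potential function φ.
No, ∇×F = (y*(-5*x - exp(y*z)), -15*x**2, x*sin(x*y) - 9*y**2 + 5*y*z - 3*exp(x + y) + sin(y)) ≠ 0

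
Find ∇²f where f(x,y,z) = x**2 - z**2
0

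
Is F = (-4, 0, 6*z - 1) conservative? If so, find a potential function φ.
Yes, F is conservative. φ = -4*x + 3*z**2 - z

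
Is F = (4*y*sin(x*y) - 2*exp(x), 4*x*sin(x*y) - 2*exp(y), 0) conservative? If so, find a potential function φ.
Yes, F is conservative. φ = -2*exp(x) - 2*exp(y) - 4*cos(x*y)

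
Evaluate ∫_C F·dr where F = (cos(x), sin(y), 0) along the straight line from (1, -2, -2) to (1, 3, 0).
cos(2) - cos(3)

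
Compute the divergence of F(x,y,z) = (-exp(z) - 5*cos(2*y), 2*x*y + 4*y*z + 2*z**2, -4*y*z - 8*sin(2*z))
2*x - 4*y + 4*z - 16*cos(2*z)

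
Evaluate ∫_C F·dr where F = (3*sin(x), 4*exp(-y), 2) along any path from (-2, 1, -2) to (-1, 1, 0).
-3*cos(1) + 3*cos(2) + 4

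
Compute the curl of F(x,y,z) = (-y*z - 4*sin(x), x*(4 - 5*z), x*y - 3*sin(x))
(6*x, -2*y + 3*cos(x), 4 - 4*z)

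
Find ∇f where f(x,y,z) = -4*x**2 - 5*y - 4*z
(-8*x, -5, -4)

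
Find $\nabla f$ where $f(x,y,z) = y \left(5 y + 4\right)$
(0, 10*y + 4, 0)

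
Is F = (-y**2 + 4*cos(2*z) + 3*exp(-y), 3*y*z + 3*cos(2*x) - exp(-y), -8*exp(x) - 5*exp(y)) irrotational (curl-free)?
No, ∇×F = (-3*y - 5*exp(y), 8*exp(x) - 8*sin(2*z), 2*y - 6*sin(2*x) + 3*exp(-y))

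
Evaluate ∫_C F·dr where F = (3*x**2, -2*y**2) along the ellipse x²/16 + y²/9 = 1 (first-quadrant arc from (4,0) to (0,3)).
-82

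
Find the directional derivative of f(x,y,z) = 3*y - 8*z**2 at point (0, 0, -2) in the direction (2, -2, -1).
-38/3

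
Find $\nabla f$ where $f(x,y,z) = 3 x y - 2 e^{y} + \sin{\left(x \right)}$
(3*y + cos(x), 3*x - 2*exp(y), 0)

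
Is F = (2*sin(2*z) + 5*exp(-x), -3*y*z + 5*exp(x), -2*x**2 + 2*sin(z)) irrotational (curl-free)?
No, ∇×F = (3*y, 4*x + 4*cos(2*z), 5*exp(x))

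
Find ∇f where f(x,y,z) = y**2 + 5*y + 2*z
(0, 2*y + 5, 2)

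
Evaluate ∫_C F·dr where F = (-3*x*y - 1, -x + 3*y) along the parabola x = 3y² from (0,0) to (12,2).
-1798/5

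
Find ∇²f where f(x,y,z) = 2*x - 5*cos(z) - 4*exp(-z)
5*cos(z) - 4*exp(-z)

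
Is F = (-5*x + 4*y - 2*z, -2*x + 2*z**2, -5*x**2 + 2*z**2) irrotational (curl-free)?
No, ∇×F = (-4*z, 10*x - 2, -6)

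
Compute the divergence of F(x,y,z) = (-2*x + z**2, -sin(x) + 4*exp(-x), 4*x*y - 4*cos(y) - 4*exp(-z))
-2 + 4*exp(-z)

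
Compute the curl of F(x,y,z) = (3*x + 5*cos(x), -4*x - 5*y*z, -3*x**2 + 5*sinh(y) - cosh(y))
(5*y - sinh(y) + 5*cosh(y), 6*x, -4)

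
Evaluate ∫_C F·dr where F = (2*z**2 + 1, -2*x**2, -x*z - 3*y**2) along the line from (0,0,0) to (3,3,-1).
-5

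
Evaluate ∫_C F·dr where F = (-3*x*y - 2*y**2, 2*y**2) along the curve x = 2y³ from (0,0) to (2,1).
-722/105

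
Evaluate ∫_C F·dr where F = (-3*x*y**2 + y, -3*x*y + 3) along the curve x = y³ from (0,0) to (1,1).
81/40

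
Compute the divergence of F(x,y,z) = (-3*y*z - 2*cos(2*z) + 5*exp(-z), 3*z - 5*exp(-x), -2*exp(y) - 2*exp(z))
-2*exp(z)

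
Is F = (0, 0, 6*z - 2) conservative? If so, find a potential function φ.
Yes, F is conservative. φ = z*(3*z - 2)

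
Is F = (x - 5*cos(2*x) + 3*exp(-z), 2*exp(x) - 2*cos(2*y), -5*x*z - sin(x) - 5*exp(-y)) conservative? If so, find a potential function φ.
No, ∇×F = (5*exp(-y), 5*z + cos(x) - 3*exp(-z), 2*exp(x)) ≠ 0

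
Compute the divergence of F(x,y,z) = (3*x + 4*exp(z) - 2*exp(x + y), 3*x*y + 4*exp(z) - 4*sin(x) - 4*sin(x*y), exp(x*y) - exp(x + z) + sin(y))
-4*x*cos(x*y) + 3*x - 2*exp(x + y) - exp(x + z) + 3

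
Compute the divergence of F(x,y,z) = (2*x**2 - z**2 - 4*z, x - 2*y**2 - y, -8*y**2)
4*x - 4*y - 1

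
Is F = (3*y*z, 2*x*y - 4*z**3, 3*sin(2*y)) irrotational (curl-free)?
No, ∇×F = (12*z**2 + 6*cos(2*y), 3*y, 2*y - 3*z)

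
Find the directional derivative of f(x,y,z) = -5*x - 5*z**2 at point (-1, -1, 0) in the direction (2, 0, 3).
-10*sqrt(13)/13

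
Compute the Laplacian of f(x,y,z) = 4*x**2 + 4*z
8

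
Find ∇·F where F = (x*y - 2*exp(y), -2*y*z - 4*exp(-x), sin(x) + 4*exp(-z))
y - 2*z - 4*exp(-z)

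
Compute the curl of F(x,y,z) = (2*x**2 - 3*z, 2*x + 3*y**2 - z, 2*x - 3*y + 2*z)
(-2, -5, 2)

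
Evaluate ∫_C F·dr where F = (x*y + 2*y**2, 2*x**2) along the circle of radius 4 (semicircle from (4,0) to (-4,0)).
-512/3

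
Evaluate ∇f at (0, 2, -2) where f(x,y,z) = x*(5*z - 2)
(-12, 0, 0)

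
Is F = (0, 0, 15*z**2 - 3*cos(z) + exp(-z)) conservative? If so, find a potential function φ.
Yes, F is conservative. φ = 5*z**3 - 3*sin(z) - exp(-z)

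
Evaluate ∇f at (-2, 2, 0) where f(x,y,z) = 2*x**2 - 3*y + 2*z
(-8, -3, 2)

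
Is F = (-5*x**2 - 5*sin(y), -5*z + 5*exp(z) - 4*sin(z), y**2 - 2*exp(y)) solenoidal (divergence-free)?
No, ∇·F = -10*x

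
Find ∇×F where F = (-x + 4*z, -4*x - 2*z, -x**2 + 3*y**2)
(6*y + 2, 2*x + 4, -4)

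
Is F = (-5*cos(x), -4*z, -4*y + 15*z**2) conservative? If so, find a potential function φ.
Yes, F is conservative. φ = -4*y*z + 5*z**3 - 5*sin(x)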